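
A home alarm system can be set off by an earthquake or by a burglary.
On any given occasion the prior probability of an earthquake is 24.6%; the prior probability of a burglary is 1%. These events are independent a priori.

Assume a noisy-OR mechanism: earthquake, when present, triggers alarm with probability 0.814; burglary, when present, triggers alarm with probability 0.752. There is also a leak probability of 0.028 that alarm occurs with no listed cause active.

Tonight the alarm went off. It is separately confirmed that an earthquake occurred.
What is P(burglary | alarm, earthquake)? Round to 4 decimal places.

Under noisy-OR, P(alarm | causes) = 1 − (1−0.028)·∏(1−qᵢ) over the active causes.
P(alarm | earthquake) = 0.819208*0.99 + 0.955164*0.01 = 0.811016 + 0.009552 = 0.820568
The burglary-present share is 0.955164*0.01 = 0.009552.
So P(burglary | alarm, earthquake) = 0.009552/0.820568 ≈ 0.0116.

P(burglary | alarm, earthquake) ≈ 0.0116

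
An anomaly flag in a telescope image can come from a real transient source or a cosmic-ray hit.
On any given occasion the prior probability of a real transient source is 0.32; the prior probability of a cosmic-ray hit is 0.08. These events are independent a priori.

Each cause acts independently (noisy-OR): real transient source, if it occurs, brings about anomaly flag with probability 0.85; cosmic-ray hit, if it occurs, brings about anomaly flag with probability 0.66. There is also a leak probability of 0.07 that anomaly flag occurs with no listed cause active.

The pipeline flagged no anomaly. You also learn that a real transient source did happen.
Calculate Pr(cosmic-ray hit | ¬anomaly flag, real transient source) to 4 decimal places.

Pr(cosmic-ray hit | ¬anomaly flag, real transient source) ≈ 0.0287

Under noisy-OR, P(anomaly flag | causes) = 1 − (1−0.07)·∏(1−qᵢ) over the active causes.
By total probability over both values of cosmic-ray hit:
  P(¬anomaly flag | real transient source) = 0.1395×0.92 + 0.04743×0.08
        = 0.128340 + 0.003794 = 0.132134
Keeping only the cosmic-ray hit-present terms gives 0.003794, so
  P(cosmic-ray hit | ¬anomaly flag, real transient source) = 0.003794 / 0.132134 ≈ 0.0287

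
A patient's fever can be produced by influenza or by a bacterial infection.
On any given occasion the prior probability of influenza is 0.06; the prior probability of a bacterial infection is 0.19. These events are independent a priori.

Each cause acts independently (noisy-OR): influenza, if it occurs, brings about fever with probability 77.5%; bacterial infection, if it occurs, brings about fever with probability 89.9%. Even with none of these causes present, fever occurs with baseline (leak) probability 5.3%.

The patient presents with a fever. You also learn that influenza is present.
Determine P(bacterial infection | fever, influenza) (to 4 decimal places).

P(bacterial infection | fever, influenza) ≈ 0.2258

Under noisy-OR, P(fever | causes) = 1 − (1−0.053)·∏(1−qᵢ) over the active causes.
For the numerator, keep only bacterial infection=true terms: 0.978479*0.19 = 0.185911
The normalizing constant is 0.786925*0.81 + 0.978479*0.19 = 0.823320
Posterior = 0.185911 / 0.823320 ≈ 0.2258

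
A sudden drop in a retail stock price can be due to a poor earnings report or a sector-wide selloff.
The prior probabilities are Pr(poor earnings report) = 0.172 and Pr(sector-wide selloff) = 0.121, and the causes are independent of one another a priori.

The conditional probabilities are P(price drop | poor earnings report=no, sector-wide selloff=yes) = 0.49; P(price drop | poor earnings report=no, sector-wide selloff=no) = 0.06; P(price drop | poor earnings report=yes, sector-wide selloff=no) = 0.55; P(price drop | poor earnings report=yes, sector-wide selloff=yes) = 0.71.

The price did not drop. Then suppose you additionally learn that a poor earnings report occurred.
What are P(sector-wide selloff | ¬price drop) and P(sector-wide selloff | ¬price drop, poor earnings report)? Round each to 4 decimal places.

P(¬price drop) = 0.94·0.828·0.879 + 0.51·0.828·0.121 + 0.45·0.172·0.879 + 0.29·0.172·0.121 = 0.684143 + 0.051096 + 0.068035 + 0.006035 = 0.809309
The sector-wide selloff-present share is 0.051096 + 0.006035 = 0.057131.
So P(sector-wide selloff | ¬price drop) = 0.057131/0.809309 ≈ 0.0706.

Now also conditioning on poor earnings report=true:
P(¬price drop | poor earnings report) = 0.45×0.879 + 0.29×0.121 = 0.395550 + 0.035090 = 0.430640
Restricting to configurations with sector-wide selloff present: 0.29×0.121 = 0.035090.
Hence the posterior is 0.035090/0.430640 ≈ 0.0815.

P(sector-wide selloff | ¬price drop) ≈ 0.0706; P(sector-wide selloff | ¬price drop, poor earnings report) ≈ 0.0815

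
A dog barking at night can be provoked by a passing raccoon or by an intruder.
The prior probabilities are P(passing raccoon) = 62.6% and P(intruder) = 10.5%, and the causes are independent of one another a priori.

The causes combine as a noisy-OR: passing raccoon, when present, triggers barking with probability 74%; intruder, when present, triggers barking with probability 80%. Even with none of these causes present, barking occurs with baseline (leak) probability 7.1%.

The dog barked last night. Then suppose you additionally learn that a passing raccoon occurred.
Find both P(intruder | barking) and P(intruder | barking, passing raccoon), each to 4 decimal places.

P(intruder | barking) ≈ 0.1740; P(intruder | barking, passing raccoon) ≈ 0.1283

Under noisy-OR, P(barking | causes) = 1 − (1−0.071)·∏(1−qᵢ) over the active causes.
P(barking) = 0.071·0.374·0.895 + 0.8142·0.374·0.105 + 0.75846·0.626·0.895 + 0.951692·0.626·0.105 = 0.023766 + 0.031974 + 0.424942 + 0.062555 = 0.543237
Restricting to configurations with intruder present: 0.031974 + 0.062555 = 0.094529.
Hence the posterior is 0.094529/0.543237 ≈ 0.1740.

Now also conditioning on passing raccoon=true:
Numerator (weight on configurations with intruder): 0.951692*0.105 = 0.099928
Denominator P(barking | passing raccoon): 0.75846*0.895 + 0.951692*0.105 = 0.778750
P(intruder | barking, passing raccoon) = 0.099928/0.778750 ≈ 0.1283
Conditioning on passing raccoon lowers the posterior on intruder: the classic explaining-away effect in a common-effect structure.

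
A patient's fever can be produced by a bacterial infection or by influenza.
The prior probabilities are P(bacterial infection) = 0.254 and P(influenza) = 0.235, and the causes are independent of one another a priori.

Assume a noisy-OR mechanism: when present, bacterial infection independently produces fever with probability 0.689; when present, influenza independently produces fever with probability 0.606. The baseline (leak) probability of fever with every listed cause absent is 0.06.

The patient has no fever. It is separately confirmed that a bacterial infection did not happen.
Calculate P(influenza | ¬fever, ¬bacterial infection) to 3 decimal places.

Under noisy-OR, P(fever | causes) = 1 − (1−0.06)·∏(1−qᵢ) over the active causes.
Sum P(¬fever|·) weighted by the priors over both values of influenza:
  P(¬fever | ¬bacterial infection) = 0.94×0.765 + 0.37036×0.235
        = 0.719100 + 0.087035 = 0.806135
The terms with influenza present sum to 0.087035, so
  P(influenza | ¬fever, ¬bacterial infection) = 0.087035 / 0.806135 ≈ 0.108

P(influenza | ¬fever, ¬bacterial infection) ≈ 0.108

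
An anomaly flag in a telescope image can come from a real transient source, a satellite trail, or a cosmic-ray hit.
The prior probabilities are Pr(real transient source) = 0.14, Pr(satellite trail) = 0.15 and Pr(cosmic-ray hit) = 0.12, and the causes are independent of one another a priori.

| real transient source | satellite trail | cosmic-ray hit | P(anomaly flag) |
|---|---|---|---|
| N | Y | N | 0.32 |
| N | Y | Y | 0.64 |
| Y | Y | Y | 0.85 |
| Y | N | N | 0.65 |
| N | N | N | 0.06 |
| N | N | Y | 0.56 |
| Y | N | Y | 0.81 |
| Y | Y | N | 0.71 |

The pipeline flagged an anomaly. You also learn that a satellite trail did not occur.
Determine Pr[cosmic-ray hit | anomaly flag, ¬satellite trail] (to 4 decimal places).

P(anomaly flag | ¬satellite trail) = 0.06×0.86×0.88 + 0.56×0.86×0.12 + 0.65×0.14×0.88 + 0.81×0.14×0.12 = 0.045408 + 0.057792 + 0.080080 + 0.013608 = 0.196888
The cosmic-ray hit-present share is 0.057792 + 0.013608 = 0.071400.
So P(cosmic-ray hit | anomaly flag, ¬satellite trail) = 0.071400/0.196888 ≈ 0.3626.

Pr[cosmic-ray hit | anomaly flag, ¬satellite trail] ≈ 0.3626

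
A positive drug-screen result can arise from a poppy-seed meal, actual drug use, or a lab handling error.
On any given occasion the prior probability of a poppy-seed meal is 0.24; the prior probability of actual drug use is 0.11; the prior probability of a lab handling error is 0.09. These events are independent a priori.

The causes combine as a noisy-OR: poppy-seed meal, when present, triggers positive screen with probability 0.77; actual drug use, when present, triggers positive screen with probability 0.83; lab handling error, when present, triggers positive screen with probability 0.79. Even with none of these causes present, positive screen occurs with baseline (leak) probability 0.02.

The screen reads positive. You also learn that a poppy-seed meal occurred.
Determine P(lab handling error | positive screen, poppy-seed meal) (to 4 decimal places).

Under noisy-OR, P(positive screen | causes) = 1 − (1−0.02)·∏(1−qᵢ) over the active causes.
By total probability over the 4 (actual drug use, lab handling error) configurations:
  P(positive screen | poppy-seed meal) = 0.7746·0.89·0.91 + 0.952666·0.89·0.09 + 0.961682·0.11·0.91 + 0.991953·0.11·0.09
        = 0.627349 + 0.076309 + 0.096264 + 0.009820 = 0.809742
Keeping only the lab handling error-present terms gives 0.086129, so
  P(lab handling error | positive screen, poppy-seed meal) = 0.086129 / 0.809742 ≈ 0.1064

P(lab handling error | positive screen, poppy-seed meal) ≈ 0.1064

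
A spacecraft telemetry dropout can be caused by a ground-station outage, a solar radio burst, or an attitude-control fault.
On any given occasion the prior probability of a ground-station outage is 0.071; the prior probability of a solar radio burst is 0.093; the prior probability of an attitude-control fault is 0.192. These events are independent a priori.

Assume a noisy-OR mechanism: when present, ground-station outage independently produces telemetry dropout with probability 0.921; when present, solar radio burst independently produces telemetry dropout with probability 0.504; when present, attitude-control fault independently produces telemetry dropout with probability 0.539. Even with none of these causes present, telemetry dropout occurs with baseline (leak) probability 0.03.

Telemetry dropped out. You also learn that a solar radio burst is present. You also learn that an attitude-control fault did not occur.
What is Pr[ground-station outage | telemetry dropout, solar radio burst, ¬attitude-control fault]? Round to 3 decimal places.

Under noisy-OR, P(telemetry dropout | causes) = 1 − (1−0.03)·∏(1−qᵢ) over the active causes.
For the numerator, keep only ground-station outage=true terms: 0.961992*0.071 = 0.068301
Denominator P(telemetry dropout | solar radio burst, ¬attitude-control fault): 0.51888*0.929 + 0.961992*0.071 = 0.550341
Posterior = 0.068301 / 0.550341 ≈ 0.124

Pr[ground-station outage | telemetry dropout, solar radio burst, ¬attitude-control fault] ≈ 0.124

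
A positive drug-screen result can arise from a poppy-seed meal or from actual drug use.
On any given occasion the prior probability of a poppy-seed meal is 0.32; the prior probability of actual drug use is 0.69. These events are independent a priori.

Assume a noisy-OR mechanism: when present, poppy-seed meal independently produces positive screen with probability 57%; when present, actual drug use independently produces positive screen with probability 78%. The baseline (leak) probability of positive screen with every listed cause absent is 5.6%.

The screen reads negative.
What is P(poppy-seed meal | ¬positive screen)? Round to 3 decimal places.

Under noisy-OR, P(positive screen | causes) = 1 − (1−0.056)·∏(1−qᵢ) over the active causes.
Enumerate the 4 (poppy-seed meal, actual drug use) configurations and weight by the priors:
  P(¬positive screen) = 0.944*0.68*0.31 + 0.20768*0.68*0.69 + 0.40592*0.32*0.31 + 0.089302*0.32*0.69
        = 0.198995 + 0.097443 + 0.040267 + 0.019718 = 0.356423
Keeping only the poppy-seed meal-present terms gives 0.059985, so
  P(poppy-seed meal | ¬positive screen) = 0.059985 / 0.356423 ≈ 0.168

P(poppy-seed meal | ¬positive screen) ≈ 0.168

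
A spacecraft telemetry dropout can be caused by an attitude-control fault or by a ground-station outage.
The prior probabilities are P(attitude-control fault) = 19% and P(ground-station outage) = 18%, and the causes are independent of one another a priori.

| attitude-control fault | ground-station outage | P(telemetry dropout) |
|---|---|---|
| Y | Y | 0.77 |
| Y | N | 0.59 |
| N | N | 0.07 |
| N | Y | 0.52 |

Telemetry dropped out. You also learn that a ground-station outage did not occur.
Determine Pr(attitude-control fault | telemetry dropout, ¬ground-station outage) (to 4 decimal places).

Pr(attitude-control fault | telemetry dropout, ¬ground-station outage) ≈ 0.6641

Sum P(telemetry dropout|·) weighted by the priors over both values of attitude-control fault:
  P(telemetry dropout | ¬ground-station outage) = 0.07×0.81 + 0.59×0.19
        = 0.056700 + 0.112100 = 0.168800
The terms with attitude-control fault present sum to 0.112100, so
  P(attitude-control fault | telemetry dropout, ¬ground-station outage) = 0.112100 / 0.168800 ≈ 0.6641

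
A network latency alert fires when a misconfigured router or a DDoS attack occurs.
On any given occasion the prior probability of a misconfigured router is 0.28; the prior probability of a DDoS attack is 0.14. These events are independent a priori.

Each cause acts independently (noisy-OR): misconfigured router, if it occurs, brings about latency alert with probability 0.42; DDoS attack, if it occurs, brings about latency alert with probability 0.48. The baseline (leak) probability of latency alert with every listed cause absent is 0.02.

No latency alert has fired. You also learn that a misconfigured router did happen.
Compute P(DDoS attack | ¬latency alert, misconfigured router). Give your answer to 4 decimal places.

Under noisy-OR, P(latency alert | causes) = 1 − (1−0.02)·∏(1−qᵢ) over the active causes.
P(¬latency alert | misconfigured router) = 0.5684*0.86 + 0.295568*0.14 = 0.488824 + 0.041380 = 0.530204
Restricting to configurations with DDoS attack present: 0.295568*0.14 = 0.041380.
So P(DDoS attack | ¬latency alert, misconfigured router) = 0.041380/0.530204 ≈ 0.0780.

P(DDoS attack | ¬latency alert, misconfigured router) ≈ 0.0780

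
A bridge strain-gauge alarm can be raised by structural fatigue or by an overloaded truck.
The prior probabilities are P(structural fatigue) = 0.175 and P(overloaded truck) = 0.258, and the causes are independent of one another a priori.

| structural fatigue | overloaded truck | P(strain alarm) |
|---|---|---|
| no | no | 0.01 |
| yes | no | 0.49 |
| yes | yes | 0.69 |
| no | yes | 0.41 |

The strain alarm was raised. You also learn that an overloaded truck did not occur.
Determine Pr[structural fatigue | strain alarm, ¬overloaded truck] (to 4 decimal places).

Pr[structural fatigue | strain alarm, ¬overloaded truck] ≈ 0.9122

P(strain alarm | ¬overloaded truck) = 0.01·0.825 + 0.49·0.175 = 0.008250 + 0.085750 = 0.094000
The structural fatigue-present share is 0.49·0.175 = 0.085750.
So P(structural fatigue | strain alarm, ¬overloaded truck) = 0.085750/0.094000 ≈ 0.9122.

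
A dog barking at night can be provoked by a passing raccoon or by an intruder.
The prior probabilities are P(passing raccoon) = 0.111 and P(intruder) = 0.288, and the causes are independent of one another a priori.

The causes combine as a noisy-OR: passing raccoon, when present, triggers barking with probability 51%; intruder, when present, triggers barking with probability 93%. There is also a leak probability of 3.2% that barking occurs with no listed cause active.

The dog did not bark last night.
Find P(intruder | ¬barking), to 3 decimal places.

Under noisy-OR, P(barking | causes) = 1 − (1−0.032)·∏(1−qᵢ) over the active causes.
Enumerate the 4 (passing raccoon, intruder) configurations and weight by the priors:
  P(¬barking) = 0.968*0.889*0.712 + 0.06776*0.889*0.288 + 0.47432*0.111*0.712 + 0.033202*0.111*0.288
        = 0.612713 + 0.017349 + 0.037486 + 0.001061 = 0.668609
Configurations with intruder contribute 0.018410, so
  P(intruder | ¬barking) = 0.018410 / 0.668609 ≈ 0.028

P(intruder | ¬barking) ≈ 0.028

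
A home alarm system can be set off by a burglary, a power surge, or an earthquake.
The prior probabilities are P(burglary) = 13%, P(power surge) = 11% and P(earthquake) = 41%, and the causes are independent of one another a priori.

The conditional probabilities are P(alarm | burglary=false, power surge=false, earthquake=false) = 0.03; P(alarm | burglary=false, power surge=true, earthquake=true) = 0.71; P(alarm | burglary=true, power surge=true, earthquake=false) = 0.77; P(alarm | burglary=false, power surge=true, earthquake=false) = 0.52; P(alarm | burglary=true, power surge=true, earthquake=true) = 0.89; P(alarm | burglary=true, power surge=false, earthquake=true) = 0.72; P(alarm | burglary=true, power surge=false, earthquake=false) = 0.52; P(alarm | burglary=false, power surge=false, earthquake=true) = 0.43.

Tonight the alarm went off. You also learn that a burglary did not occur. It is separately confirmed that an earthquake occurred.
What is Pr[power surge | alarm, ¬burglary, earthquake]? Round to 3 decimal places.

Pr[power surge | alarm, ¬burglary, earthquake] ≈ 0.169

By total probability over both values of power surge:
  P(alarm | ¬burglary, earthquake) = 0.43×0.89 + 0.71×0.11
        = 0.382700 + 0.078100 = 0.460800
The terms with power surge present sum to 0.078100, so
  P(power surge | alarm, ¬burglary, earthquake) = 0.078100 / 0.460800 ≈ 0.169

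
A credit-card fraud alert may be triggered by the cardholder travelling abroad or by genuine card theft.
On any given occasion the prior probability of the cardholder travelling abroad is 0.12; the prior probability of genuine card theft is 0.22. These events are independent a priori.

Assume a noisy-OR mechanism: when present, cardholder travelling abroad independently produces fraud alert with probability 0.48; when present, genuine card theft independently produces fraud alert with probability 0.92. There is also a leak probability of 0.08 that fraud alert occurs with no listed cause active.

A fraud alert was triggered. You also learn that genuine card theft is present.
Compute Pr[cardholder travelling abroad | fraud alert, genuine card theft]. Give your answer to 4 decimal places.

Under noisy-OR, P(fraud alert | causes) = 1 − (1−0.08)·∏(1−qᵢ) over the active causes.
For the numerator, keep only cardholder travelling abroad=true terms: 0.961728*0.12 = 0.115407
The normalizing constant is 0.9264*0.88 + 0.961728*0.12 = 0.930639
Posterior = 0.115407 / 0.930639 ≈ 0.1240

Pr[cardholder travelling abroad | fraud alert, genuine card theft] ≈ 0.1240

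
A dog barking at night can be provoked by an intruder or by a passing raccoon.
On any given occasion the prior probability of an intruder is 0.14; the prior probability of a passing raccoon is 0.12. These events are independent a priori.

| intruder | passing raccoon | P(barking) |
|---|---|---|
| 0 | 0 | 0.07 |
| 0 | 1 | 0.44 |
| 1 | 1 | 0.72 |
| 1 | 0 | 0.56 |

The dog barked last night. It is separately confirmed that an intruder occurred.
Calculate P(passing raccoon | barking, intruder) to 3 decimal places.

Weight on passing raccoon=true, given the evidence: 0.72·0.12 = 0.086400
Denominator P(barking | intruder): 0.56·0.88 + 0.72·0.12 = 0.579200
P(passing raccoon | barking, intruder) = 0.086400/0.579200 ≈ 0.149

P(passing raccoon | barking, intruder) ≈ 0.149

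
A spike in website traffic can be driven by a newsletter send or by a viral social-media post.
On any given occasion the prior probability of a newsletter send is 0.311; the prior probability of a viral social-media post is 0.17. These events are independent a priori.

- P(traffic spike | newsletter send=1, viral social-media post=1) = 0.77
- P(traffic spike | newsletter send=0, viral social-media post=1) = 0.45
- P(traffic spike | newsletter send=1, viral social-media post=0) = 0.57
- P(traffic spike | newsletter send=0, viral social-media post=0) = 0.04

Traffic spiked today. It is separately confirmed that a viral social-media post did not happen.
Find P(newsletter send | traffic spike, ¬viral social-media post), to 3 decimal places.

P(newsletter send | traffic spike, ¬viral social-media post) ≈ 0.865

P(traffic spike | ¬viral social-media post) = 0.04*0.689 + 0.57*0.311 = 0.027560 + 0.177270 = 0.204830
Of this, 0.177270 comes from 0.57*0.311 (the newsletter send=true cases).
So P(newsletter send | traffic spike, ¬viral social-media post) = 0.177270/0.204830 ≈ 0.865.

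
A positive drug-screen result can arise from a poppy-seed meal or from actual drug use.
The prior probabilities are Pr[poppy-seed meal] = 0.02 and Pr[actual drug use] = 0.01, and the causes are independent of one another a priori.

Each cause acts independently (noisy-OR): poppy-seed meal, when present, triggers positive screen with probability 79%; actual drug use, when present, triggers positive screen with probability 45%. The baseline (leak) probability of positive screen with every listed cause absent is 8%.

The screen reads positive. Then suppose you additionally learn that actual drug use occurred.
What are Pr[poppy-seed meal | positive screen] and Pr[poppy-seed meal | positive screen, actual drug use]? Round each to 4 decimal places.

Under noisy-OR, P(positive screen | causes) = 1 − (1−0.08)·∏(1−qᵢ) over the active causes.
Weight on poppy-seed meal=true, given the evidence: 0.015975 + 0.000179 = 0.016154
Denominator P(positive screen): 0.08·0.98·0.99 + 0.494·0.98·0.01 + 0.8068·0.02·0.99 + 0.89374·0.02·0.01 = 0.098611
Posterior = 0.016154 / 0.098611 ≈ 0.1638

With the extra evidence:
For the numerator, keep only poppy-seed meal=true terms: 0.89374·0.02 = 0.017875
The normalizing constant is 0.494·0.98 + 0.89374·0.02 = 0.501995
P(poppy-seed meal | positive screen, actual drug use) = 0.017875/0.501995 ≈ 0.0356
— actual drug use explains away the evidence for poppy-seed meal.

Pr[poppy-seed meal | positive screen] ≈ 0.1638; Pr[poppy-seed meal | positive screen, actual drug use] ≈ 0.0356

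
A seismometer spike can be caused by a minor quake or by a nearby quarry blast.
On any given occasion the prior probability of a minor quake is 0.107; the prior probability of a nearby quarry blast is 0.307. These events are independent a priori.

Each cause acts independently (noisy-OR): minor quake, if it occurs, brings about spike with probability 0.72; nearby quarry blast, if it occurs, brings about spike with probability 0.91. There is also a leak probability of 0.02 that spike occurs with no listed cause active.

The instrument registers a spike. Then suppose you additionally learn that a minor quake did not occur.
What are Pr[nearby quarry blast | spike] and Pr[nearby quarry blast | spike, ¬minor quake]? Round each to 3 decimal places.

Pr[nearby quarry blast | spike] ≈ 0.810; Pr[nearby quarry blast | spike, ¬minor quake] ≈ 0.953

Under noisy-OR, P(spike | causes) = 1 − (1−0.02)·∏(1−qᵢ) over the active causes.
For the numerator, keep only nearby quarry blast=true terms: 0.249971 + 0.032038 = 0.282009
The normalizing constant is 0.02×0.893×0.693 + 0.9118×0.893×0.307 + 0.7256×0.107×0.693 + 0.975304×0.107×0.307 = 0.348190
P(nearby quarry blast | spike) = 0.282009/0.348190 ≈ 0.810

With the extra evidence:
Enumerate both values of nearby quarry blast and weight by the priors:
  P(spike | ¬minor quake) = 0.02·0.693 + 0.9118·0.307
        = 0.013860 + 0.279923 = 0.293783
Configurations with nearby quarry blast contribute 0.279923, so
  P(nearby quarry blast | spike, ¬minor quake) = 0.279923 / 0.293783 ≈ 0.953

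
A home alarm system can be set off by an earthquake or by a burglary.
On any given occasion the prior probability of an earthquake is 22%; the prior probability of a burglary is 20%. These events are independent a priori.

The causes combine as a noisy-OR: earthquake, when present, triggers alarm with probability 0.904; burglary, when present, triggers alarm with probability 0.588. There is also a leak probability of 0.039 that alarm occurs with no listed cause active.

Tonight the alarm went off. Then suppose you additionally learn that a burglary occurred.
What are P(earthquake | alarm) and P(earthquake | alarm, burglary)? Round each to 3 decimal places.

Under noisy-OR, P(alarm | causes) = 1 − (1−0.039)·∏(1−qᵢ) over the active causes.
Enumerate the 4 (earthquake, burglary) configurations and weight by the priors:
  P(alarm) = 0.039*0.78*0.8 + 0.604068*0.78*0.2 + 0.907744*0.22*0.8 + 0.961991*0.22*0.2
        = 0.024336 + 0.094235 + 0.159763 + 0.042328 = 0.320662
Keeping only the earthquake-present terms gives 0.202091, so
  P(earthquake | alarm) = 0.202091 / 0.320662 ≈ 0.630

Now condition on the additional information:
For the numerator, keep only earthquake=true terms: 0.961991*0.22 = 0.211638
The normalizing constant is 0.604068*0.78 + 0.961991*0.22 = 0.682811
Posterior = 0.211638 / 0.682811 ≈ 0.310

P(earthquake | alarm) ≈ 0.630; P(earthquake | alarm, burglary) ≈ 0.310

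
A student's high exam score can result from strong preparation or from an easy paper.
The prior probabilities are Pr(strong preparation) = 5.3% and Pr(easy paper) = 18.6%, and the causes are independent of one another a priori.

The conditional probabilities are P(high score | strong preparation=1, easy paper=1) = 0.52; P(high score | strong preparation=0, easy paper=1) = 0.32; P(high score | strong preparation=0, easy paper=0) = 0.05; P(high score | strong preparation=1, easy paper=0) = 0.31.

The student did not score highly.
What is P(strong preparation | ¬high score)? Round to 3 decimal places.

P(¬high score) = 0.95*0.947*0.814 + 0.68*0.947*0.186 + 0.69*0.053*0.814 + 0.48*0.053*0.186 = 0.732315 + 0.119777 + 0.029768 + 0.004732 = 0.886592
Of this, 0.034500 comes from 0.029768 + 0.004732 (the strong preparation=true cases).
So P(strong preparation | ¬high score) = 0.034500/0.886592 ≈ 0.039.

P(strong preparation | ¬high score) ≈ 0.039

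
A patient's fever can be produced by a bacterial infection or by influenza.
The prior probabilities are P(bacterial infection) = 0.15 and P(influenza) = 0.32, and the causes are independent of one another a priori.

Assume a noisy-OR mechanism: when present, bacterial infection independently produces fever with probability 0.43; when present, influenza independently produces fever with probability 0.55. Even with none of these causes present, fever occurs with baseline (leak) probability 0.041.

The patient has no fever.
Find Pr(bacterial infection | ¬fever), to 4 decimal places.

Pr(bacterial infection | ¬fever) ≈ 0.0914

Under noisy-OR, P(fever | causes) = 1 − (1−0.041)·∏(1−qᵢ) over the active causes.
Weight on bacterial infection=true, given the evidence: 0.055756 + 0.011807 = 0.067563
Normalizer over all consistent configurations: 0.959×0.85×0.68 + 0.43155×0.85×0.32 + 0.54663×0.15×0.68 + 0.245984×0.15×0.32 = 0.739247
Posterior = 0.067563 / 0.739247 ≈ 0.0914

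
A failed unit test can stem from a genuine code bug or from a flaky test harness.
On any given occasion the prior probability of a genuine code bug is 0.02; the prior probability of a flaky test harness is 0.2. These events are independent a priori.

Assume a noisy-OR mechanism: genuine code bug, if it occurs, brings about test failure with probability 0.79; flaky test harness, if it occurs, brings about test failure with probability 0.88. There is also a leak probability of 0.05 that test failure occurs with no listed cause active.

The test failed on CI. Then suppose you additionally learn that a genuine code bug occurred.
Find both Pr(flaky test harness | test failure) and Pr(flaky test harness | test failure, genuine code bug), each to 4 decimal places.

Under noisy-OR, P(test failure | causes) = 1 − (1−0.05)·∏(1−qᵢ) over the active causes.
Sum P(test failure|·) weighted by the priors over the 4 (genuine code bug, flaky test harness) configurations:
  P(test failure) = 0.05·0.98·0.8 + 0.886·0.98·0.2 + 0.8005·0.02·0.8 + 0.97606·0.02·0.2
        = 0.039200 + 0.173656 + 0.012808 + 0.003904 = 0.229568
Configurations with flaky test harness contribute 0.177560, so
  P(flaky test harness | test failure) = 0.177560 / 0.229568 ≈ 0.7735

Now also conditioning on genuine code bug=true:
P(test failure | genuine code bug) = 0.8005·0.8 + 0.97606·0.2 = 0.640400 + 0.195212 = 0.835612
Of this, 0.195212 comes from 0.97606·0.2 (the flaky test harness=true cases).
So P(flaky test harness | test failure, genuine code bug) = 0.195212/0.835612 ≈ 0.2336.
Conditioning on genuine code bug lowers the posterior on flaky test harness: the classic explaining-away effect in a common-effect structure.

Pr(flaky test harness | test failure) ≈ 0.7735; Pr(flaky test harness | test failure, genuine code bug) ≈ 0.2336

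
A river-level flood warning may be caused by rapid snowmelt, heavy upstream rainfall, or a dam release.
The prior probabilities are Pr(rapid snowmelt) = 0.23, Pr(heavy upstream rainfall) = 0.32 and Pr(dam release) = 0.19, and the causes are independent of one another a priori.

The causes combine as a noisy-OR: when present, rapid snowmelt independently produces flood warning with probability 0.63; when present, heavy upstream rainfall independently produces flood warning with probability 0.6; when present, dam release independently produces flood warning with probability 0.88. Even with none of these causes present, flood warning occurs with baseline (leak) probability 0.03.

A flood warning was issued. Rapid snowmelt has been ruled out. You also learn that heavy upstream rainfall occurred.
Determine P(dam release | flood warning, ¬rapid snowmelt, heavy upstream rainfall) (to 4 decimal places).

Under noisy-OR, P(flood warning | causes) = 1 − (1−0.03)·∏(1−qᵢ) over the active causes.
By total probability over both values of dam release:
  P(flood warning | ¬rapid snowmelt, heavy upstream rainfall) = 0.612·0.81 + 0.95344·0.19
        = 0.495720 + 0.181154 = 0.676874
The terms with dam release present sum to 0.181154, so
  P(dam release | flood warning, ¬rapid snowmelt, heavy upstream rainfall) = 0.181154 / 0.676874 ≈ 0.2676

P(dam release | flood warning, ¬rapid snowmelt, heavy upstream rainfall) ≈ 0.2676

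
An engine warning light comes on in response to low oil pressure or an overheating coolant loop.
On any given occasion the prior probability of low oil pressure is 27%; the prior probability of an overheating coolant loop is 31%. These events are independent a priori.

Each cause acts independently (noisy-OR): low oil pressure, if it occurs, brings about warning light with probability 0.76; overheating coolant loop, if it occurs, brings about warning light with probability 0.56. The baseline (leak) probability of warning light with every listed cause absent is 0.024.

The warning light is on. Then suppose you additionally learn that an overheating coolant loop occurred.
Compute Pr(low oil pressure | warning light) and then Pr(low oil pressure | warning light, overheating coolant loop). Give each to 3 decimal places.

Pr(low oil pressure | warning light) ≈ 0.607; Pr(low oil pressure | warning light, overheating coolant loop) ≈ 0.368

Under noisy-OR, P(warning light | causes) = 1 − (1−0.024)·∏(1−qᵢ) over the active causes.
For the numerator, keep only low oil pressure=true terms: 0.142661 + 0.075073 = 0.217734
The normalizing constant is 0.024*0.73*0.69 + 0.57056*0.73*0.31 + 0.76576*0.27*0.69 + 0.896934*0.27*0.31 = 0.358941
P(low oil pressure | warning light) = 0.217734/0.358941 ≈ 0.607

Now also conditioning on overheating coolant loop=true:
Weight on low oil pressure=true, given the evidence: 0.896934*0.27 = 0.242172
Normalizer over all consistent configurations: 0.57056*0.73 + 0.896934*0.27 = 0.658681
Posterior = 0.242172 / 0.658681 ≈ 0.368
Conditioning on overheating coolant loop lowers the posterior on low oil pressure: the classic explaining-away effect in a common-effect structure.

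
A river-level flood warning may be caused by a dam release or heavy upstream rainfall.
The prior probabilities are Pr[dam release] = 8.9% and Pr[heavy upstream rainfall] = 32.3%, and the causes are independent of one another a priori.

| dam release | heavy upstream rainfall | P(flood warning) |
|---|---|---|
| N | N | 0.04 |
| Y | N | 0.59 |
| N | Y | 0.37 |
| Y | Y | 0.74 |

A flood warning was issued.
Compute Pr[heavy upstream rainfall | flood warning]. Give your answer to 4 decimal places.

Weight on heavy upstream rainfall=true, given the evidence: 0.108874 + 0.021273 = 0.130147
Normalizer over all consistent configurations: 0.04×0.911×0.677 + 0.37×0.911×0.323 + 0.59×0.089×0.677 + 0.74×0.089×0.323 = 0.190366
Posterior = 0.130147 / 0.190366 ≈ 0.6837

Pr[heavy upstream rainfall | flood warning] ≈ 0.6837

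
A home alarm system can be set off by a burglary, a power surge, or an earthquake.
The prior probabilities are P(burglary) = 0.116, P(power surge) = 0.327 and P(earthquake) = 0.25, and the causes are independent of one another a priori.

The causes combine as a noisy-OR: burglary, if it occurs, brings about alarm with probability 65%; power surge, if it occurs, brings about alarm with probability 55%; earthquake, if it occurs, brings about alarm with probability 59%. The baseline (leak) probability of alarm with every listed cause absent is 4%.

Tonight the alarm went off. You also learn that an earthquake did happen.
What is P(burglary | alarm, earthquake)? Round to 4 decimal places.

Under noisy-OR, P(alarm | causes) = 1 − (1−0.04)·∏(1−qᵢ) over the active causes.
P(alarm | earthquake) = 0.6064*0.884*0.673 + 0.82288*0.884*0.327 + 0.86224*0.116*0.673 + 0.938008*0.116*0.327 = 0.360767 + 0.237868 + 0.067313 + 0.035581 = 0.701529
The burglary-present share is 0.067313 + 0.035581 = 0.102894.
So P(burglary | alarm, earthquake) = 0.102894/0.701529 ≈ 0.1467.

P(burglary | alarm, earthquake) ≈ 0.1467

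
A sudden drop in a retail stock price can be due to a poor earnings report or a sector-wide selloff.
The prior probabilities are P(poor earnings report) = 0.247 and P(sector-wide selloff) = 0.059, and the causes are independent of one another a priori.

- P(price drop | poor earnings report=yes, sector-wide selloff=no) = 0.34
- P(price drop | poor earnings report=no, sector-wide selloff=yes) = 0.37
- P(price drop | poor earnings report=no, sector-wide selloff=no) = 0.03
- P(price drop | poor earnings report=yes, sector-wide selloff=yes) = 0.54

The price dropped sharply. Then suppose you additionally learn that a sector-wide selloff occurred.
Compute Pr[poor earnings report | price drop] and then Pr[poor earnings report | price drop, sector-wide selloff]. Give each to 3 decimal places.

Numerator (weight on configurations with poor earnings report): 0.079025 + 0.007869 = 0.086894
Normalizer over all consistent configurations: 0.03·0.753·0.941 + 0.37·0.753·0.059 + 0.34·0.247·0.941 + 0.54·0.247·0.059 = 0.124589
P(poor earnings report | price drop) = 0.086894/0.124589 ≈ 0.697

Now also conditioning on sector-wide selloff=true:
Sum P(price drop|·) weighted by the priors over both values of poor earnings report:
  P(price drop | sector-wide selloff) = 0.37·0.753 + 0.54·0.247
        = 0.278610 + 0.133380 = 0.411990
The terms with poor earnings report present sum to 0.133380, so
  P(poor earnings report | price drop, sector-wide selloff) = 0.133380 / 0.411990 ≈ 0.324
This is intercausal reasoning (explaining away): once sector-wide selloff accounts for the price drop, poor earnings report becomes less likely.

Pr[poor earnings report | price drop] ≈ 0.697; Pr[poor earnings report | price drop, sector-wide selloff] ≈ 0.324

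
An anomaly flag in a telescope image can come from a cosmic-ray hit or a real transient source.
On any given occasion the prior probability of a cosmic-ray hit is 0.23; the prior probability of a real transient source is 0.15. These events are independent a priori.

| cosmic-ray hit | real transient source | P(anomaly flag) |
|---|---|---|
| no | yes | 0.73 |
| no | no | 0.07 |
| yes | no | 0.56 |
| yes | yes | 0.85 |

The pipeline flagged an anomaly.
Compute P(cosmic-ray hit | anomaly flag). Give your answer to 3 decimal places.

P(cosmic-ray hit | anomaly flag) ≈ 0.516

For the numerator, keep only cosmic-ray hit=true terms: 0.109480 + 0.029325 = 0.138805
Normalizer over all consistent configurations: 0.07*0.77*0.85 + 0.73*0.77*0.15 + 0.56*0.23*0.85 + 0.85*0.23*0.15 = 0.268935
Posterior = 0.138805 / 0.268935 ≈ 0.516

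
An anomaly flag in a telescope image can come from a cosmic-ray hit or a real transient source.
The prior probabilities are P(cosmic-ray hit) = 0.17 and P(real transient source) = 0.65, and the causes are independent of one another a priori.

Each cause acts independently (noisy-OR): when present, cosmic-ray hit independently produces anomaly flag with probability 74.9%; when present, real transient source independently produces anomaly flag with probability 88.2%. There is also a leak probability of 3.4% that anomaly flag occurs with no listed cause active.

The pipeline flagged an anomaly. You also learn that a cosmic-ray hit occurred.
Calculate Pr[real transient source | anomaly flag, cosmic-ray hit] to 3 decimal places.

Under noisy-OR, P(anomaly flag | causes) = 1 − (1−0.034)·∏(1−qᵢ) over the active causes.
P(anomaly flag | cosmic-ray hit) = 0.757534*0.35 + 0.971389*0.65 = 0.265137 + 0.631403 = 0.896540
Of this, 0.631403 comes from 0.971389*0.65 (the real transient source=true cases).
P(real transient source | anomaly flag, cosmic-ray hit) = 0.631403 / 0.896540 ≈ 0.704

Pr[real transient source | anomaly flag, cosmic-ray hit] ≈ 0.704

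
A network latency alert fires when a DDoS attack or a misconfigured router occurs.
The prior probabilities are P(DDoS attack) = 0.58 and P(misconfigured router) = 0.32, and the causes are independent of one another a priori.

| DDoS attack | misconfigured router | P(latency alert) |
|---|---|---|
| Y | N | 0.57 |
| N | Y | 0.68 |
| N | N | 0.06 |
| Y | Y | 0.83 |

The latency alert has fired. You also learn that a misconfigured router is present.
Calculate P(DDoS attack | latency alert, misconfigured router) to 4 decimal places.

P(DDoS attack | latency alert, misconfigured router) ≈ 0.6276

Numerator (weight on configurations with DDoS attack): 0.83*0.58 = 0.481400
The normalizing constant is 0.68*0.42 + 0.83*0.58 = 0.767000
Posterior = 0.481400 / 0.767000 ≈ 0.6276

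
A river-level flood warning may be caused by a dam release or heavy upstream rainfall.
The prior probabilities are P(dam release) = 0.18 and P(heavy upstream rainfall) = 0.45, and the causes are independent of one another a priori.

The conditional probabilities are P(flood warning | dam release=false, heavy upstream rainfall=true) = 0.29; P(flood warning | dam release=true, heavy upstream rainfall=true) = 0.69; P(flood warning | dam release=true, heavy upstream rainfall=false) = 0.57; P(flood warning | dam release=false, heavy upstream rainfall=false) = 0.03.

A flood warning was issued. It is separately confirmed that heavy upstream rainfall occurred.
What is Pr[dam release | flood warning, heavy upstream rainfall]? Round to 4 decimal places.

Weight on dam release=true, given the evidence: 0.69×0.18 = 0.124200
Normalizer over all consistent configurations: 0.29×0.82 + 0.69×0.18 = 0.362000
P(dam release | flood warning, heavy upstream rainfall) = 0.124200/0.362000 ≈ 0.3431

Pr[dam release | flood warning, heavy upstream rainfall] ≈ 0.3431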